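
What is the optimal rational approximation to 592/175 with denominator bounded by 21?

Expand x = 592/175 as a continued fraction with the Euclidean algorithm:
  592 = 3*175 + 67, so a_0 = 3.
  175 = 2*67 + 41, so a_1 = 2.
  67 = 1*41 + 26, so a_2 = 1.
  41 = 1*26 + 15, so a_3 = 1.
  26 = 1*15 + 11, so a_4 = 1.
  15 = 1*11 + 4, so a_5 = 1.
  11 = 2*4 + 3, so a_6 = 2.
  4 = 1*3 + 1, so a_7 = 1.
  3 = 3*1 + 0, so a_8 = 3.
so x = [3; 2, 1, 1, 1, 1, 2, 1, 3].
Convergents (p_i = a_i*p_{i-1} + p_{i-2}, q_i = a_i*q_{i-1} + q_{i-2} with p_{-2}=0, p_{-1}=1, q_{-2}=1, q_{-1}=0), until the denominator exceeds 21:
  i=0: a_0=3, p_0 = 3*1 + 0 = 3, q_0 = 3*0 + 1 = 1.
  i=1: a_1=2, p_1 = 2*3 + 1 = 7, q_1 = 2*1 + 0 = 2.
  i=2: a_2=1, p_2 = 1*7 + 3 = 10, q_2 = 1*2 + 1 = 3.
  i=3: a_3=1, p_3 = 1*10 + 7 = 17, q_3 = 1*3 + 2 = 5.
  i=4: a_4=1, p_4 = 1*17 + 10 = 27, q_4 = 1*5 + 3 = 8.
  i=5: a_5=1, p_5 = 1*27 + 17 = 44, q_5 = 1*8 + 5 = 13.
  i=6: a_6=2, p_6 = 2*44 + 27 = 115, q_6 = 2*13 + 8 = 34.
q_6 = 34 > 21, so the last convergent with denominator <= 21 is p_5/q_5 = 44/13.
The closest fraction with denominator <= 21 is either p_5/q_5 or the intermediate fraction (k*p_5 + p_4)/(k*q_5 + q_4) with the largest k >= 1 whose denominator stays <= 21; these approach x as k grows, and every other convergent or intermediate fraction in range is farther away.
Largest k: floor((21 - q_4)/q_5) = floor((21 - 8)/13) = 1.
That gives (1*44 + 27)/(1*13 + 8) = 71/21.
Compare the errors: |x - 44/13| = |592*13 - 44*175|/(175*13) = 4/2275, and |x - 71/21| = |592*21 - 71*175|/(175*21) = 7/3675.
Cross-multiplying, 4*3675 = 14700 < 15925 = 7*2275, so 4/2275 is smaller: the convergent 44/13 is closer to x than 71/21.

44/13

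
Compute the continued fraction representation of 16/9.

Run the Euclidean algorithm on 16 and 9; the successive quotients are the partial quotients a_0, a_1, ... (each step inverts the fractional part left over by the previous one):
  16 = 1*9 + 7, so a_0 = 1.
  9 = 1*7 + 2, so a_1 = 1.
  7 = 3*2 + 1, so a_2 = 3.
  2 = 2*1 + 0, so a_3 = 2.
The remainder reaches 0 after 4 divisions, so the expansion has 4 partial quotients, read off in order.

[1; 1, 3, 2]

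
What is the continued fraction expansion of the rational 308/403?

Run the Euclidean algorithm on 308 and 403; the successive quotients are the partial quotients a_0, a_1, ... (each step inverts the fractional part left over by the previous one):
  308 = 0*403 + 308, so a_0 = 0.
  403 = 1*308 + 95, so a_1 = 1.
  308 = 3*95 + 23, so a_2 = 3.
  95 = 4*23 + 3, so a_3 = 4.
  23 = 7*3 + 2, so a_4 = 7.
  3 = 1*2 + 1, so a_5 = 1.
  2 = 2*1 + 0, so a_6 = 2.
The remainder reaches 0 after 7 divisions, so the expansion has 7 partial quotients, read off in order.

[0; 1, 3, 4, 7, 1, 2]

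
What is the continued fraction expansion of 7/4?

[1; 1, 3]

Run the Euclidean algorithm on 7 and 4; the successive quotients are the partial quotients a_0, a_1, ... (each step inverts the fractional part left over by the previous one):
  7 = 1*4 + 3, so a_0 = 1.
  4 = 1*3 + 1, so a_1 = 1.
  3 = 3*1 + 0, so a_2 = 3.
The remainder reaches 0 after 3 divisions, so the expansion has 3 partial quotients, read off in order.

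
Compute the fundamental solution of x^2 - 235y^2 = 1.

(x, y) = (46, 3)

First expand sqrt(235) as a continued fraction. With x_i = (sqrt(235) + m_i)/d_i and (m_0, d_0) = (0, 1): a_0 = floor(sqrt(235)) = 15, since 15^2 = 225 <= 235 < 256 = 16^2.
Iterate m_{i+1} = d_i*a_i - m_i, d_{i+1} = (235 - m_{i+1}^2)/d_i, a_{i+1} = floor((a_0 + m_{i+1})/d_{i+1}):
  m_1 = 1*15 - 0 = 15, d_1 = (235 - 15^2)/1 = 10/1 = 10, a_1 = floor((15 + 15)/10) = 3.
  m_2 = 10*3 - 15 = 15, d_2 = (235 - 15^2)/10 = 10/10 = 1, a_2 = floor((15 + 15)/1) = 30.
  m_3 = 1*30 - 15 = 15, d_3 = (235 - 15^2)/1 = 10/1 = 10: (m_3, d_3) = (m_1, d_1) = (15, 10), so from here the quotients repeat a_1, a_2; the period length is 2.
So sqrt(235) = [15; (3, 30)] with period length k = 2.
k is even, so the fundamental solution of x^2 - 235y^2 = 1 is (p_{k-1}, q_{k-1}) = (p_1, q_1); compute convergents through index 1.
Convergents (p_i = a_i*p_{i-1} + p_{i-2}, q_i = a_i*q_{i-1} + q_{i-2} with p_{-2}=0, p_{-1}=1, q_{-2}=1, q_{-1}=0):
  i=0: a_0=15, p_0 = 15*1 + 0 = 15, q_0 = 15*0 + 1 = 1.
  i=1: a_1=3, p_1 = 3*15 + 1 = 46, q_1 = 3*1 + 0 = 3.
Check: 46^2 - 235*3^2 = 2116 - 2115 = 1, so (x, y) = (46, 3) solves the equation, and by the theorem it is the least positive solution.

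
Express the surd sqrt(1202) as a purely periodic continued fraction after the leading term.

Write x_i = (sqrt(1202) + m_i)/d_i with (m_0, d_0) = (0, 1). a_0 = floor(sqrt(1202)) = 34, since 34^2 = 1156 <= 1202 < 1225 = 35^2.
Iterate m_{i+1} = d_i*a_i - m_i, d_{i+1} = (1202 - m_{i+1}^2)/d_i, a_{i+1} = floor((a_0 + m_{i+1})/d_{i+1}):
  m_1 = 1*34 - 0 = 34, d_1 = (1202 - 34^2)/1 = 46/1 = 46, a_1 = floor((34 + 34)/46) = 1.
  m_2 = 46*1 - 34 = 12, d_2 = (1202 - 12^2)/46 = 1058/46 = 23, a_2 = floor((34 + 12)/23) = 2.
  m_3 = 23*2 - 12 = 34, d_3 = (1202 - 34^2)/23 = 46/23 = 2, a_3 = floor((34 + 34)/2) = 34.
  m_4 = 2*34 - 34 = 34, d_4 = (1202 - 34^2)/2 = 46/2 = 23, a_4 = floor((34 + 34)/23) = 2.
  m_5 = 23*2 - 34 = 12, d_5 = (1202 - 12^2)/23 = 1058/23 = 46, a_5 = floor((34 + 12)/46) = 1.
  m_6 = 46*1 - 12 = 34, d_6 = (1202 - 34^2)/46 = 46/46 = 1, a_6 = floor((34 + 34)/1) = 68.
  m_7 = 1*68 - 34 = 34, d_7 = (1202 - 34^2)/1 = 46/1 = 46: (m_7, d_7) = (m_1, d_1) = (34, 46), so from here the quotients repeat a_1, ..., a_6; the period length is 6.
Hence the expansion of sqrt(1202) is a_0 = 34 followed by the repeating block 1, 2, 34, 2, 1, 68 (period 6).

[34; (1, 2, 34, 2, 1, 68)]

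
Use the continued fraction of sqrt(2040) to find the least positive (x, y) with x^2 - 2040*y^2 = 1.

(x, y) = (271, 6)

First expand sqrt(2040) as a continued fraction. With x_i = (sqrt(2040) + m_i)/d_i and (m_0, d_0) = (0, 1): a_0 = floor(sqrt(2040)) = 45, since 45^2 = 2025 <= 2040 < 2116 = 46^2.
Iterate m_{i+1} = d_i*a_i - m_i, d_{i+1} = (2040 - m_{i+1}^2)/d_i, a_{i+1} = floor((a_0 + m_{i+1})/d_{i+1}):
  m_1 = 1*45 - 0 = 45, d_1 = (2040 - 45^2)/1 = 15/1 = 15, a_1 = floor((45 + 45)/15) = 6.
  m_2 = 15*6 - 45 = 45, d_2 = (2040 - 45^2)/15 = 15/15 = 1, a_2 = floor((45 + 45)/1) = 90.
  m_3 = 1*90 - 45 = 45, d_3 = (2040 - 45^2)/1 = 15/1 = 15: (m_3, d_3) = (m_1, d_1) = (45, 15), so from here the quotients repeat a_1, a_2; the period length is 2.
So sqrt(2040) = [45; (6, 90)] with period length k = 2.
k is even, so the fundamental solution of x^2 - 2040y^2 = 1 is (p_{k-1}, q_{k-1}) = (p_1, q_1); compute convergents through index 1.
Convergents (p_i = a_i*p_{i-1} + p_{i-2}, q_i = a_i*q_{i-1} + q_{i-2} with p_{-2}=0, p_{-1}=1, q_{-2}=1, q_{-1}=0):
  i=0: a_0=45, p_0 = 45*1 + 0 = 45, q_0 = 45*0 + 1 = 1.
  i=1: a_1=6, p_1 = 6*45 + 1 = 271, q_1 = 6*1 + 0 = 6.
Check: 271^2 - 2040*6^2 = 73441 - 73440 = 1, so (x, y) = (271, 6) solves the equation, and by the theorem it is the least positive solution.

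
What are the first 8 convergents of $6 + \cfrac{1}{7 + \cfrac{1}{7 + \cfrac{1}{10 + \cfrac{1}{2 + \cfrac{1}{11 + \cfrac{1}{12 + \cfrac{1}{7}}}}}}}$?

6/1, 43/7, 307/50, 3113/507, 6533/1064, 74976/12211, 906245/147596, 6418691/1045383

Using the convergent recurrence p_i = a_i*p_{i-1} + p_{i-2}, q_i = a_i*q_{i-1} + q_{i-2} with p_{-2}=0, p_{-1}=1, q_{-2}=1, q_{-1}=0:
  i=0: a_0=6, p_0 = 6*1 + 0 = 6, q_0 = 6*0 + 1 = 1.
  i=1: a_1=7, p_1 = 7*6 + 1 = 43, q_1 = 7*1 + 0 = 7.
  i=2: a_2=7, p_2 = 7*43 + 6 = 307, q_2 = 7*7 + 1 = 50.
  i=3: a_3=10, p_3 = 10*307 + 43 = 3113, q_3 = 10*50 + 7 = 507.
  i=4: a_4=2, p_4 = 2*3113 + 307 = 6533, q_4 = 2*507 + 50 = 1064.
  i=5: a_5=11, p_5 = 11*6533 + 3113 = 74976, q_5 = 11*1064 + 507 = 12211.
  i=6: a_6=12, p_6 = 12*74976 + 6533 = 906245, q_6 = 12*12211 + 1064 = 147596.
  i=7: a_7=7, p_7 = 7*906245 + 74976 = 6418691, q_7 = 7*147596 + 12211 = 1045383.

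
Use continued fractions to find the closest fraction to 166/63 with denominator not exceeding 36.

29/11

Expand x = 166/63 as a continued fraction with the Euclidean algorithm:
  166 = 2*63 + 40, so a_0 = 2.
  63 = 1*40 + 23, so a_1 = 1.
  40 = 1*23 + 17, so a_2 = 1.
  23 = 1*17 + 6, so a_3 = 1.
  17 = 2*6 + 5, so a_4 = 2.
  6 = 1*5 + 1, so a_5 = 1.
  5 = 5*1 + 0, so a_6 = 5.
so x = [2; 1, 1, 1, 2, 1, 5].
Convergents (p_i = a_i*p_{i-1} + p_{i-2}, q_i = a_i*q_{i-1} + q_{i-2} with p_{-2}=0, p_{-1}=1, q_{-2}=1, q_{-1}=0), until the denominator exceeds 36:
  i=0: a_0=2, p_0 = 2*1 + 0 = 2, q_0 = 2*0 + 1 = 1.
  i=1: a_1=1, p_1 = 1*2 + 1 = 3, q_1 = 1*1 + 0 = 1.
  i=2: a_2=1, p_2 = 1*3 + 2 = 5, q_2 = 1*1 + 1 = 2.
  i=3: a_3=1, p_3 = 1*5 + 3 = 8, q_3 = 1*2 + 1 = 3.
  i=4: a_4=2, p_4 = 2*8 + 5 = 21, q_4 = 2*3 + 2 = 8.
  i=5: a_5=1, p_5 = 1*21 + 8 = 29, q_5 = 1*8 + 3 = 11.
  i=6: a_6=5, p_6 = 5*29 + 21 = 166, q_6 = 5*11 + 8 = 63.
q_6 = 63 > 36, so the last convergent with denominator <= 36 is p_5/q_5 = 29/11.
The closest fraction with denominator <= 36 is either p_5/q_5 or the intermediate fraction (k*p_5 + p_4)/(k*q_5 + q_4) with the largest k >= 1 whose denominator stays <= 36; these approach x as k grows, and every other convergent or intermediate fraction in range is farther away.
Largest k: floor((36 - q_4)/q_5) = floor((36 - 8)/11) = 2.
That gives (2*29 + 21)/(2*11 + 8) = 79/30.
Compare the errors: |x - 29/11| = |166*11 - 29*63|/(63*11) = 1/693, and |x - 79/30| = |166*30 - 79*63|/(63*30) = 3/1890.
Cross-multiplying, 1*1890 = 1890 < 2079 = 3*693, so 1/693 is smaller: the convergent 29/11 is closer to x than 79/30.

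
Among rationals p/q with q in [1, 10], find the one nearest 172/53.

Expand x = 172/53 as a continued fraction with the Euclidean algorithm:
  172 = 3*53 + 13, so a_0 = 3.
  53 = 4*13 + 1, so a_1 = 4.
  13 = 13*1 + 0, so a_2 = 13.
so x = [3; 4, 13].
Convergents (p_i = a_i*p_{i-1} + p_{i-2}, q_i = a_i*q_{i-1} + q_{i-2} with p_{-2}=0, p_{-1}=1, q_{-2}=1, q_{-1}=0), until the denominator exceeds 10:
  i=0: a_0=3, p_0 = 3*1 + 0 = 3, q_0 = 3*0 + 1 = 1.
  i=1: a_1=4, p_1 = 4*3 + 1 = 13, q_1 = 4*1 + 0 = 4.
  i=2: a_2=13, p_2 = 13*13 + 3 = 172, q_2 = 13*4 + 1 = 53.
q_2 = 53 > 10, so the last convergent with denominator <= 10 is p_1/q_1 = 13/4.
The closest fraction with denominator <= 10 is either p_1/q_1 or the intermediate fraction (k*p_1 + p_0)/(k*q_1 + q_0) with the largest k >= 1 whose denominator stays <= 10; these approach x as k grows, and every other convergent or intermediate fraction in range is farther away.
Largest k: floor((10 - q_0)/q_1) = floor((10 - 1)/4) = 2.
That gives (2*13 + 3)/(2*4 + 1) = 29/9.
Compare the errors: |x - 13/4| = |172*4 - 13*53|/(53*4) = 1/212, and |x - 29/9| = |172*9 - 29*53|/(53*9) = 11/477.
Cross-multiplying, 1*477 = 477 < 2332 = 11*212, so 1/212 is smaller: the convergent 13/4 is closer to x than 29/9.

13/4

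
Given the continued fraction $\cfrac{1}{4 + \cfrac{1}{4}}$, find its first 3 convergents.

Using the convergent recurrence p_i = a_i*p_{i-1} + p_{i-2}, q_i = a_i*q_{i-1} + q_{i-2} with p_{-2}=0, p_{-1}=1, q_{-2}=1, q_{-1}=0:
  i=0: a_0=0, p_0 = 0*1 + 0 = 0, q_0 = 0*0 + 1 = 1.
  i=1: a_1=4, p_1 = 4*0 + 1 = 1, q_1 = 4*1 + 0 = 4.
  i=2: a_2=4, p_2 = 4*1 + 0 = 4, q_2 = 4*4 + 1 = 17.

0/1, 1/4, 4/17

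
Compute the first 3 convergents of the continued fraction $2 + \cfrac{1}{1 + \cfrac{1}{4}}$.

2/1, 3/1, 14/5

Using the convergent recurrence p_i = a_i*p_{i-1} + p_{i-2}, q_i = a_i*q_{i-1} + q_{i-2} with p_{-2}=0, p_{-1}=1, q_{-2}=1, q_{-1}=0:
  i=0: a_0=2, p_0 = 2*1 + 0 = 2, q_0 = 2*0 + 1 = 1.
  i=1: a_1=1, p_1 = 1*2 + 1 = 3, q_1 = 1*1 + 0 = 1.
  i=2: a_2=4, p_2 = 4*3 + 2 = 14, q_2 = 4*1 + 1 = 5.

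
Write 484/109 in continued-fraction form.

Run the Euclidean algorithm on 484 and 109; the successive quotients are the partial quotients a_0, a_1, ... (each step inverts the fractional part left over by the previous one):
  484 = 4*109 + 48, so a_0 = 4.
  109 = 2*48 + 13, so a_1 = 2.
  48 = 3*13 + 9, so a_2 = 3.
  13 = 1*9 + 4, so a_3 = 1.
  9 = 2*4 + 1, so a_4 = 2.
  4 = 4*1 + 0, so a_5 = 4.
The remainder reaches 0 after 6 divisions, so the expansion has 6 partial quotients, read off in order.

[4; 2, 3, 1, 2, 4]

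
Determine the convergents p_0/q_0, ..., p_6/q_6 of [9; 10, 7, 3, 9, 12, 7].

9/1, 91/10, 646/71, 2029/223, 18907/2078, 228913/25159, 1621298/178191

Using the convergent recurrence p_i = a_i*p_{i-1} + p_{i-2}, q_i = a_i*q_{i-1} + q_{i-2} with p_{-2}=0, p_{-1}=1, q_{-2}=1, q_{-1}=0:
  i=0: a_0=9, p_0 = 9*1 + 0 = 9, q_0 = 9*0 + 1 = 1.
  i=1: a_1=10, p_1 = 10*9 + 1 = 91, q_1 = 10*1 + 0 = 10.
  i=2: a_2=7, p_2 = 7*91 + 9 = 646, q_2 = 7*10 + 1 = 71.
  i=3: a_3=3, p_3 = 3*646 + 91 = 2029, q_3 = 3*71 + 10 = 223.
  i=4: a_4=9, p_4 = 9*2029 + 646 = 18907, q_4 = 9*223 + 71 = 2078.
  i=5: a_5=12, p_5 = 12*18907 + 2029 = 228913, q_5 = 12*2078 + 223 = 25159.
  i=6: a_6=7, p_6 = 7*228913 + 18907 = 1621298, q_6 = 7*25159 + 2078 = 178191.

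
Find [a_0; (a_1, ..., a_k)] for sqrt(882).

Write x_i = (sqrt(882) + m_i)/d_i with (m_0, d_0) = (0, 1). a_0 = floor(sqrt(882)) = 29, since 29^2 = 841 <= 882 < 900 = 30^2.
Iterate m_{i+1} = d_i*a_i - m_i, d_{i+1} = (882 - m_{i+1}^2)/d_i, a_{i+1} = floor((a_0 + m_{i+1})/d_{i+1}):
  m_1 = 1*29 - 0 = 29, d_1 = (882 - 29^2)/1 = 41/1 = 41, a_1 = floor((29 + 29)/41) = 1.
  m_2 = 41*1 - 29 = 12, d_2 = (882 - 12^2)/41 = 738/41 = 18, a_2 = floor((29 + 12)/18) = 2.
  m_3 = 18*2 - 12 = 24, d_3 = (882 - 24^2)/18 = 306/18 = 17, a_3 = floor((29 + 24)/17) = 3.
  m_4 = 17*3 - 24 = 27, d_4 = (882 - 27^2)/17 = 153/17 = 9, a_4 = floor((29 + 27)/9) = 6.
  m_5 = 9*6 - 27 = 27, d_5 = (882 - 27^2)/9 = 153/9 = 17, a_5 = floor((29 + 27)/17) = 3.
  m_6 = 17*3 - 27 = 24, d_6 = (882 - 24^2)/17 = 306/17 = 18, a_6 = floor((29 + 24)/18) = 2.
  m_7 = 18*2 - 24 = 12, d_7 = (882 - 12^2)/18 = 738/18 = 41, a_7 = floor((29 + 12)/41) = 1.
  m_8 = 41*1 - 12 = 29, d_8 = (882 - 29^2)/41 = 41/41 = 1, a_8 = floor((29 + 29)/1) = 58.
  m_9 = 1*58 - 29 = 29, d_9 = (882 - 29^2)/1 = 41/1 = 41: (m_9, d_9) = (m_1, d_1) = (29, 41), so from here the quotients repeat a_1, ..., a_8; the period length is 8.
Hence the expansion of sqrt(882) is a_0 = 29 followed by the repeating block 1, 2, 3, 6, 3, 2, 1, 58 (period 8).

[29; (1, 2, 3, 6, 3, 2, 1, 58)]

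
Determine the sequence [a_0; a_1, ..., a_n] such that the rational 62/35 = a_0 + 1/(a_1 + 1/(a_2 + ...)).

[1; 1, 3, 2, 1, 2]

Run the Euclidean algorithm on 62 and 35; the successive quotients are the partial quotients a_0, a_1, ... (each step inverts the fractional part left over by the previous one):
  62 = 1*35 + 27, so a_0 = 1.
  35 = 1*27 + 8, so a_1 = 1.
  27 = 3*8 + 3, so a_2 = 3.
  8 = 2*3 + 2, so a_3 = 2.
  3 = 1*2 + 1, so a_4 = 1.
  2 = 2*1 + 0, so a_5 = 2.
The remainder reaches 0 after 6 divisions, so the expansion has 6 partial quotients, read off in order.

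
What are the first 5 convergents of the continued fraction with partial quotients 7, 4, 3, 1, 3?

Using the convergent recurrence p_i = a_i*p_{i-1} + p_{i-2}, q_i = a_i*q_{i-1} + q_{i-2} with p_{-2}=0, p_{-1}=1, q_{-2}=1, q_{-1}=0:
  i=0: a_0=7, p_0 = 7*1 + 0 = 7, q_0 = 7*0 + 1 = 1.
  i=1: a_1=4, p_1 = 4*7 + 1 = 29, q_1 = 4*1 + 0 = 4.
  i=2: a_2=3, p_2 = 3*29 + 7 = 94, q_2 = 3*4 + 1 = 13.
  i=3: a_3=1, p_3 = 1*94 + 29 = 123, q_3 = 1*13 + 4 = 17.
  i=4: a_4=3, p_4 = 3*123 + 94 = 463, q_4 = 3*17 + 13 = 64.

7/1, 29/4, 94/13, 123/17, 463/64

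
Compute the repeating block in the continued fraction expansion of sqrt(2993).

[54; (1, 2, 2, 2, 1, 108)]

Write x_i = (sqrt(2993) + m_i)/d_i with (m_0, d_0) = (0, 1). a_0 = floor(sqrt(2993)) = 54, since 54^2 = 2916 <= 2993 < 3025 = 55^2.
Iterate m_{i+1} = d_i*a_i - m_i, d_{i+1} = (2993 - m_{i+1}^2)/d_i, a_{i+1} = floor((a_0 + m_{i+1})/d_{i+1}):
  m_1 = 1*54 - 0 = 54, d_1 = (2993 - 54^2)/1 = 77/1 = 77, a_1 = floor((54 + 54)/77) = 1.
  m_2 = 77*1 - 54 = 23, d_2 = (2993 - 23^2)/77 = 2464/77 = 32, a_2 = floor((54 + 23)/32) = 2.
  m_3 = 32*2 - 23 = 41, d_3 = (2993 - 41^2)/32 = 1312/32 = 41, a_3 = floor((54 + 41)/41) = 2.
  m_4 = 41*2 - 41 = 41, d_4 = (2993 - 41^2)/41 = 1312/41 = 32, a_4 = floor((54 + 41)/32) = 2.
  m_5 = 32*2 - 41 = 23, d_5 = (2993 - 23^2)/32 = 2464/32 = 77, a_5 = floor((54 + 23)/77) = 1.
  m_6 = 77*1 - 23 = 54, d_6 = (2993 - 54^2)/77 = 77/77 = 1, a_6 = floor((54 + 54)/1) = 108.
  m_7 = 1*108 - 54 = 54, d_7 = (2993 - 54^2)/1 = 77/1 = 77: (m_7, d_7) = (m_1, d_1) = (54, 77), so from here the quotients repeat a_1, ..., a_6; the period length is 6.
Hence the expansion of sqrt(2993) is a_0 = 54 followed by the repeating block 1, 2, 2, 2, 1, 108 (period 6).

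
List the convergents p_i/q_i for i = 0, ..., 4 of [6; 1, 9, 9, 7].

6/1, 7/1, 69/10, 628/91, 4465/647

Using the convergent recurrence p_i = a_i*p_{i-1} + p_{i-2}, q_i = a_i*q_{i-1} + q_{i-2} with p_{-2}=0, p_{-1}=1, q_{-2}=1, q_{-1}=0:
  i=0: a_0=6, p_0 = 6*1 + 0 = 6, q_0 = 6*0 + 1 = 1.
  i=1: a_1=1, p_1 = 1*6 + 1 = 7, q_1 = 1*1 + 0 = 1.
  i=2: a_2=9, p_2 = 9*7 + 6 = 69, q_2 = 9*1 + 1 = 10.
  i=3: a_3=9, p_3 = 9*69 + 7 = 628, q_3 = 9*10 + 1 = 91.
  i=4: a_4=7, p_4 = 7*628 + 69 = 4465, q_4 = 7*91 + 10 = 647.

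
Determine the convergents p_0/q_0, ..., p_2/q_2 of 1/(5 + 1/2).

Using the convergent recurrence p_i = a_i*p_{i-1} + p_{i-2}, q_i = a_i*q_{i-1} + q_{i-2} with p_{-2}=0, p_{-1}=1, q_{-2}=1, q_{-1}=0:
  i=0: a_0=0, p_0 = 0*1 + 0 = 0, q_0 = 0*0 + 1 = 1.
  i=1: a_1=5, p_1 = 5*0 + 1 = 1, q_1 = 5*1 + 0 = 5.
  i=2: a_2=2, p_2 = 2*1 + 0 = 2, q_2 = 2*5 + 1 = 11.

0/1, 1/5, 2/11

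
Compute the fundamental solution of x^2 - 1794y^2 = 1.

(x, y) = (12582335, 297064)

First expand sqrt(1794) as a continued fraction. With x_i = (sqrt(1794) + m_i)/d_i and (m_0, d_0) = (0, 1): a_0 = floor(sqrt(1794)) = 42, since 42^2 = 1764 <= 1794 < 1849 = 43^2.
Iterate m_{i+1} = d_i*a_i - m_i, d_{i+1} = (1794 - m_{i+1}^2)/d_i, a_{i+1} = floor((a_0 + m_{i+1})/d_{i+1}):
  m_1 = 1*42 - 0 = 42, d_1 = (1794 - 42^2)/1 = 30/1 = 30, a_1 = floor((42 + 42)/30) = 2.
  m_2 = 30*2 - 42 = 18, d_2 = (1794 - 18^2)/30 = 1470/30 = 49, a_2 = floor((42 + 18)/49) = 1.
  m_3 = 49*1 - 18 = 31, d_3 = (1794 - 31^2)/49 = 833/49 = 17, a_3 = floor((42 + 31)/17) = 4.
  m_4 = 17*4 - 31 = 37, d_4 = (1794 - 37^2)/17 = 425/17 = 25, a_4 = floor((42 + 37)/25) = 3.
  m_5 = 25*3 - 37 = 38, d_5 = (1794 - 38^2)/25 = 350/25 = 14, a_5 = floor((42 + 38)/14) = 5.
  m_6 = 14*5 - 38 = 32, d_6 = (1794 - 32^2)/14 = 770/14 = 55, a_6 = floor((42 + 32)/55) = 1.
  m_7 = 55*1 - 32 = 23, d_7 = (1794 - 23^2)/55 = 1265/55 = 23, a_7 = floor((42 + 23)/23) = 2.
  m_8 = 23*2 - 23 = 23, d_8 = (1794 - 23^2)/23 = 1265/23 = 55, a_8 = floor((42 + 23)/55) = 1.
  m_9 = 55*1 - 23 = 32, d_9 = (1794 - 32^2)/55 = 770/55 = 14, a_9 = floor((42 + 32)/14) = 5.
  m_10 = 14*5 - 32 = 38, d_10 = (1794 - 38^2)/14 = 350/14 = 25, a_10 = floor((42 + 38)/25) = 3.
  m_11 = 25*3 - 38 = 37, d_11 = (1794 - 37^2)/25 = 425/25 = 17, a_11 = floor((42 + 37)/17) = 4.
  m_12 = 17*4 - 37 = 31, d_12 = (1794 - 31^2)/17 = 833/17 = 49, a_12 = floor((42 + 31)/49) = 1.
  m_13 = 49*1 - 31 = 18, d_13 = (1794 - 18^2)/49 = 1470/49 = 30, a_13 = floor((42 + 18)/30) = 2.
  m_14 = 30*2 - 18 = 42, d_14 = (1794 - 42^2)/30 = 30/30 = 1, a_14 = floor((42 + 42)/1) = 84.
  m_15 = 1*84 - 42 = 42, d_15 = (1794 - 42^2)/1 = 30/1 = 30: (m_15, d_15) = (m_1, d_1) = (42, 30), so from here the quotients repeat a_1, ..., a_14; the period length is 14.
So sqrt(1794) = [42; (2, 1, 4, 3, 5, 1, 2, 1, 5, 3, 4, 1, 2, 84)] with period length k = 14.
k is even, so the fundamental solution of x^2 - 1794y^2 = 1 is (p_{k-1}, q_{k-1}) = (p_13, q_13); compute convergents through index 13.
Convergents (p_i = a_i*p_{i-1} + p_{i-2}, q_i = a_i*q_{i-1} + q_{i-2} with p_{-2}=0, p_{-1}=1, q_{-2}=1, q_{-1}=0):
  i=0: a_0=42, p_0 = 42*1 + 0 = 42, q_0 = 42*0 + 1 = 1.
  i=1: a_1=2, p_1 = 2*42 + 1 = 85, q_1 = 2*1 + 0 = 2.
  i=2: a_2=1, p_2 = 1*85 + 42 = 127, q_2 = 1*2 + 1 = 3.
  i=3: a_3=4, p_3 = 4*127 + 85 = 593, q_3 = 4*3 + 2 = 14.
  i=4: a_4=3, p_4 = 3*593 + 127 = 1906, q_4 = 3*14 + 3 = 45.
  i=5: a_5=5, p_5 = 5*1906 + 593 = 10123, q_5 = 5*45 + 14 = 239.
  i=6: a_6=1, p_6 = 1*10123 + 1906 = 12029, q_6 = 1*239 + 45 = 284.
  i=7: a_7=2, p_7 = 2*12029 + 10123 = 34181, q_7 = 2*284 + 239 = 807.
  i=8: a_8=1, p_8 = 1*34181 + 12029 = 46210, q_8 = 1*807 + 284 = 1091.
  i=9: a_9=5, p_9 = 5*46210 + 34181 = 265231, q_9 = 5*1091 + 807 = 6262.
  i=10: a_10=3, p_10 = 3*265231 + 46210 = 841903, q_10 = 3*6262 + 1091 = 19877.
  i=11: a_11=4, p_11 = 4*841903 + 265231 = 3632843, q_11 = 4*19877 + 6262 = 85770.
  i=12: a_12=1, p_12 = 1*3632843 + 841903 = 4474746, q_12 = 1*85770 + 19877 = 105647.
  i=13: a_13=2, p_13 = 2*4474746 + 3632843 = 12582335, q_13 = 2*105647 + 85770 = 297064.
Check: 12582335^2 - 1794*297064^2 = 158315154052225 - 158315154052224 = 1, so (x, y) = (12582335, 297064) solves the equation, and by the theorem it is the least positive solution.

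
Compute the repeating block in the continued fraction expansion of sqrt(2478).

Write x_i = (sqrt(2478) + m_i)/d_i with (m_0, d_0) = (0, 1). a_0 = floor(sqrt(2478)) = 49, since 49^2 = 2401 <= 2478 < 2500 = 50^2.
Iterate m_{i+1} = d_i*a_i - m_i, d_{i+1} = (2478 - m_{i+1}^2)/d_i, a_{i+1} = floor((a_0 + m_{i+1})/d_{i+1}):
  m_1 = 1*49 - 0 = 49, d_1 = (2478 - 49^2)/1 = 77/1 = 77, a_1 = floor((49 + 49)/77) = 1.
  m_2 = 77*1 - 49 = 28, d_2 = (2478 - 28^2)/77 = 1694/77 = 22, a_2 = floor((49 + 28)/22) = 3.
  m_3 = 22*3 - 28 = 38, d_3 = (2478 - 38^2)/22 = 1034/22 = 47, a_3 = floor((49 + 38)/47) = 1.
  m_4 = 47*1 - 38 = 9, d_4 = (2478 - 9^2)/47 = 2397/47 = 51, a_4 = floor((49 + 9)/51) = 1.
  m_5 = 51*1 - 9 = 42, d_5 = (2478 - 42^2)/51 = 714/51 = 14, a_5 = floor((49 + 42)/14) = 6.
  m_6 = 14*6 - 42 = 42, d_6 = (2478 - 42^2)/14 = 714/14 = 51, a_6 = floor((49 + 42)/51) = 1.
  m_7 = 51*1 - 42 = 9, d_7 = (2478 - 9^2)/51 = 2397/51 = 47, a_7 = floor((49 + 9)/47) = 1.
  m_8 = 47*1 - 9 = 38, d_8 = (2478 - 38^2)/47 = 1034/47 = 22, a_8 = floor((49 + 38)/22) = 3.
  m_9 = 22*3 - 38 = 28, d_9 = (2478 - 28^2)/22 = 1694/22 = 77, a_9 = floor((49 + 28)/77) = 1.
  m_10 = 77*1 - 28 = 49, d_10 = (2478 - 49^2)/77 = 77/77 = 1, a_10 = floor((49 + 49)/1) = 98.
  m_11 = 1*98 - 49 = 49, d_11 = (2478 - 49^2)/1 = 77/1 = 77: (m_11, d_11) = (m_1, d_1) = (49, 77), so from here the quotients repeat a_1, ..., a_10; the period length is 10.
Hence the expansion of sqrt(2478) is a_0 = 49 followed by the repeating block 1, 3, 1, 1, 6, 1, 1, 3, 1, 98 (period 10).

[49; (1, 3, 1, 1, 6, 1, 1, 3, 1, 98)]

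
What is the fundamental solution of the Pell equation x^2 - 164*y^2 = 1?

(x, y) = (2049, 160)

First expand sqrt(164) as a continued fraction. With x_i = (sqrt(164) + m_i)/d_i and (m_0, d_0) = (0, 1): a_0 = floor(sqrt(164)) = 12, since 12^2 = 144 <= 164 < 169 = 13^2.
Iterate m_{i+1} = d_i*a_i - m_i, d_{i+1} = (164 - m_{i+1}^2)/d_i, a_{i+1} = floor((a_0 + m_{i+1})/d_{i+1}):
  m_1 = 1*12 - 0 = 12, d_1 = (164 - 12^2)/1 = 20/1 = 20, a_1 = floor((12 + 12)/20) = 1.
  m_2 = 20*1 - 12 = 8, d_2 = (164 - 8^2)/20 = 100/20 = 5, a_2 = floor((12 + 8)/5) = 4.
  m_3 = 5*4 - 8 = 12, d_3 = (164 - 12^2)/5 = 20/5 = 4, a_3 = floor((12 + 12)/4) = 6.
  m_4 = 4*6 - 12 = 12, d_4 = (164 - 12^2)/4 = 20/4 = 5, a_4 = floor((12 + 12)/5) = 4.
  m_5 = 5*4 - 12 = 8, d_5 = (164 - 8^2)/5 = 100/5 = 20, a_5 = floor((12 + 8)/20) = 1.
  m_6 = 20*1 - 8 = 12, d_6 = (164 - 12^2)/20 = 20/20 = 1, a_6 = floor((12 + 12)/1) = 24.
  m_7 = 1*24 - 12 = 12, d_7 = (164 - 12^2)/1 = 20/1 = 20: (m_7, d_7) = (m_1, d_1) = (12, 20), so from here the quotients repeat a_1, ..., a_6; the period length is 6.
So sqrt(164) = [12; (1, 4, 6, 4, 1, 24)] with period length k = 6.
k is even, so the fundamental solution of x^2 - 164y^2 = 1 is (p_{k-1}, q_{k-1}) = (p_5, q_5); compute convergents through index 5.
Convergents (p_i = a_i*p_{i-1} + p_{i-2}, q_i = a_i*q_{i-1} + q_{i-2} with p_{-2}=0, p_{-1}=1, q_{-2}=1, q_{-1}=0):
  i=0: a_0=12, p_0 = 12*1 + 0 = 12, q_0 = 12*0 + 1 = 1.
  i=1: a_1=1, p_1 = 1*12 + 1 = 13, q_1 = 1*1 + 0 = 1.
  i=2: a_2=4, p_2 = 4*13 + 12 = 64, q_2 = 4*1 + 1 = 5.
  i=3: a_3=6, p_3 = 6*64 + 13 = 397, q_3 = 6*5 + 1 = 31.
  i=4: a_4=4, p_4 = 4*397 + 64 = 1652, q_4 = 4*31 + 5 = 129.
  i=5: a_5=1, p_5 = 1*1652 + 397 = 2049, q_5 = 1*129 + 31 = 160.
Check: 2049^2 - 164*160^2 = 4198401 - 4198400 = 1, so (x, y) = (2049, 160) solves the equation, and by the theorem it is the least positive solution.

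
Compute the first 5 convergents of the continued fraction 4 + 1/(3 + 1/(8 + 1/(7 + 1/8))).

Using the convergent recurrence p_i = a_i*p_{i-1} + p_{i-2}, q_i = a_i*q_{i-1} + q_{i-2} with p_{-2}=0, p_{-1}=1, q_{-2}=1, q_{-1}=0:
  i=0: a_0=4, p_0 = 4*1 + 0 = 4, q_0 = 4*0 + 1 = 1.
  i=1: a_1=3, p_1 = 3*4 + 1 = 13, q_1 = 3*1 + 0 = 3.
  i=2: a_2=8, p_2 = 8*13 + 4 = 108, q_2 = 8*3 + 1 = 25.
  i=3: a_3=7, p_3 = 7*108 + 13 = 769, q_3 = 7*25 + 3 = 178.
  i=4: a_4=8, p_4 = 8*769 + 108 = 6260, q_4 = 8*178 + 25 = 1449.

4/1, 13/3, 108/25, 769/178, 6260/1449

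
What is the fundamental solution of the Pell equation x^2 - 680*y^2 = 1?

(x, y) = (339, 13)

First expand sqrt(680) as a continued fraction. With x_i = (sqrt(680) + m_i)/d_i and (m_0, d_0) = (0, 1): a_0 = floor(sqrt(680)) = 26, since 26^2 = 676 <= 680 < 729 = 27^2.
Iterate m_{i+1} = d_i*a_i - m_i, d_{i+1} = (680 - m_{i+1}^2)/d_i, a_{i+1} = floor((a_0 + m_{i+1})/d_{i+1}):
  m_1 = 1*26 - 0 = 26, d_1 = (680 - 26^2)/1 = 4/1 = 4, a_1 = floor((26 + 26)/4) = 13.
  m_2 = 4*13 - 26 = 26, d_2 = (680 - 26^2)/4 = 4/4 = 1, a_2 = floor((26 + 26)/1) = 52.
  m_3 = 1*52 - 26 = 26, d_3 = (680 - 26^2)/1 = 4/1 = 4: (m_3, d_3) = (m_1, d_1) = (26, 4), so from here the quotients repeat a_1, a_2; the period length is 2.
So sqrt(680) = [26; (13, 52)] with period length k = 2.
k is even, so the fundamental solution of x^2 - 680y^2 = 1 is (p_{k-1}, q_{k-1}) = (p_1, q_1); compute convergents through index 1.
Convergents (p_i = a_i*p_{i-1} + p_{i-2}, q_i = a_i*q_{i-1} + q_{i-2} with p_{-2}=0, p_{-1}=1, q_{-2}=1, q_{-1}=0):
  i=0: a_0=26, p_0 = 26*1 + 0 = 26, q_0 = 26*0 + 1 = 1.
  i=1: a_1=13, p_1 = 13*26 + 1 = 339, q_1 = 13*1 + 0 = 13.
Check: 339^2 - 680*13^2 = 114921 - 114920 = 1, so (x, y) = (339, 13) solves the equation, and by the theorem it is the least positive solution.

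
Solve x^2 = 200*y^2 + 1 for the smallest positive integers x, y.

First expand sqrt(200) as a continued fraction. With x_i = (sqrt(200) + m_i)/d_i and (m_0, d_0) = (0, 1): a_0 = floor(sqrt(200)) = 14, since 14^2 = 196 <= 200 < 225 = 15^2.
Iterate m_{i+1} = d_i*a_i - m_i, d_{i+1} = (200 - m_{i+1}^2)/d_i, a_{i+1} = floor((a_0 + m_{i+1})/d_{i+1}):
  m_1 = 1*14 - 0 = 14, d_1 = (200 - 14^2)/1 = 4/1 = 4, a_1 = floor((14 + 14)/4) = 7.
  m_2 = 4*7 - 14 = 14, d_2 = (200 - 14^2)/4 = 4/4 = 1, a_2 = floor((14 + 14)/1) = 28.
  m_3 = 1*28 - 14 = 14, d_3 = (200 - 14^2)/1 = 4/1 = 4: (m_3, d_3) = (m_1, d_1) = (14, 4), so from here the quotients repeat a_1, a_2; the period length is 2.
So sqrt(200) = [14; (7, 28)] with period length k = 2.
k is even, so the fundamental solution of x^2 - 200y^2 = 1 is (p_{k-1}, q_{k-1}) = (p_1, q_1); compute convergents through index 1.
Convergents (p_i = a_i*p_{i-1} + p_{i-2}, q_i = a_i*q_{i-1} + q_{i-2} with p_{-2}=0, p_{-1}=1, q_{-2}=1, q_{-1}=0):
  i=0: a_0=14, p_0 = 14*1 + 0 = 14, q_0 = 14*0 + 1 = 1.
  i=1: a_1=7, p_1 = 7*14 + 1 = 99, q_1 = 7*1 + 0 = 7.
Check: 99^2 - 200*7^2 = 9801 - 9800 = 1, so (x, y) = (99, 7) solves the equation, and by the theorem it is the least positive solution.

(x, y) = (99, 7)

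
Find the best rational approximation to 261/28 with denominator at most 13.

Expand x = 261/28 as a continued fraction with the Euclidean algorithm:
  261 = 9*28 + 9, so a_0 = 9.
  28 = 3*9 + 1, so a_1 = 3.
  9 = 9*1 + 0, so a_2 = 9.
so x = [9; 3, 9].
Convergents (p_i = a_i*p_{i-1} + p_{i-2}, q_i = a_i*q_{i-1} + q_{i-2} with p_{-2}=0, p_{-1}=1, q_{-2}=1, q_{-1}=0), until the denominator exceeds 13:
  i=0: a_0=9, p_0 = 9*1 + 0 = 9, q_0 = 9*0 + 1 = 1.
  i=1: a_1=3, p_1 = 3*9 + 1 = 28, q_1 = 3*1 + 0 = 3.
  i=2: a_2=9, p_2 = 9*28 + 9 = 261, q_2 = 9*3 + 1 = 28.
q_2 = 28 > 13, so the last convergent with denominator <= 13 is p_1/q_1 = 28/3.
The closest fraction with denominator <= 13 is either p_1/q_1 or the intermediate fraction (k*p_1 + p_0)/(k*q_1 + q_0) with the largest k >= 1 whose denominator stays <= 13; these approach x as k grows, and every other convergent or intermediate fraction in range is farther away.
Largest k: floor((13 - q_0)/q_1) = floor((13 - 1)/3) = 4.
That gives (4*28 + 9)/(4*3 + 1) = 121/13.
Compare the errors: |x - 28/3| = |261*3 - 28*28|/(28*3) = 1/84, and |x - 121/13| = |261*13 - 121*28|/(28*13) = 5/364.
Cross-multiplying, 1*364 = 364 < 420 = 5*84, so 1/84 is smaller: the convergent 28/3 is closer to x than 121/13.

28/3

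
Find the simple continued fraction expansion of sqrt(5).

[2; (4)]

Write x_i = (sqrt(5) + m_i)/d_i with (m_0, d_0) = (0, 1). a_0 = floor(sqrt(5)) = 2, since 2^2 = 4 <= 5 < 9 = 3^2.
Iterate m_{i+1} = d_i*a_i - m_i, d_{i+1} = (5 - m_{i+1}^2)/d_i, a_{i+1} = floor((a_0 + m_{i+1})/d_{i+1}):
  m_1 = 1*2 - 0 = 2, d_1 = (5 - 2^2)/1 = 1/1 = 1, a_1 = floor((2 + 2)/1) = 4.
  m_2 = 1*4 - 2 = 2, d_2 = (5 - 2^2)/1 = 1/1 = 1: (m_2, d_2) = (m_1, d_1) = (2, 1), so from here the quotient a_1 repeats; the period length is 1.
Hence the expansion of sqrt(5) is a_0 = 2 followed by the repeating block 4 (period 1).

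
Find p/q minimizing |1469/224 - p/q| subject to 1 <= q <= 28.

164/25

Expand x = 1469/224 as a continued fraction with the Euclidean algorithm:
  1469 = 6*224 + 125, so a_0 = 6.
  224 = 1*125 + 99, so a_1 = 1.
  125 = 1*99 + 26, so a_2 = 1.
  99 = 3*26 + 21, so a_3 = 3.
  26 = 1*21 + 5, so a_4 = 1.
  21 = 4*5 + 1, so a_5 = 4.
  5 = 5*1 + 0, so a_6 = 5.
so x = [6; 1, 1, 3, 1, 4, 5].
Convergents (p_i = a_i*p_{i-1} + p_{i-2}, q_i = a_i*q_{i-1} + q_{i-2} with p_{-2}=0, p_{-1}=1, q_{-2}=1, q_{-1}=0), until the denominator exceeds 28:
  i=0: a_0=6, p_0 = 6*1 + 0 = 6, q_0 = 6*0 + 1 = 1.
  i=1: a_1=1, p_1 = 1*6 + 1 = 7, q_1 = 1*1 + 0 = 1.
  i=2: a_2=1, p_2 = 1*7 + 6 = 13, q_2 = 1*1 + 1 = 2.
  i=3: a_3=3, p_3 = 3*13 + 7 = 46, q_3 = 3*2 + 1 = 7.
  i=4: a_4=1, p_4 = 1*46 + 13 = 59, q_4 = 1*7 + 2 = 9.
  i=5: a_5=4, p_5 = 4*59 + 46 = 282, q_5 = 4*9 + 7 = 43.
q_5 = 43 > 28, so the last convergent with denominator <= 28 is p_4/q_4 = 59/9.
The closest fraction with denominator <= 28 is either p_4/q_4 or the intermediate fraction (k*p_4 + p_3)/(k*q_4 + q_3) with the largest k >= 1 whose denominator stays <= 28; these approach x as k grows, and every other convergent or intermediate fraction in range is farther away.
Largest k: floor((28 - q_3)/q_4) = floor((28 - 7)/9) = 2.
That gives (2*59 + 46)/(2*9 + 7) = 164/25.
Compare the errors: |x - 59/9| = |1469*9 - 59*224|/(224*9) = 5/2016, and |x - 164/25| = |1469*25 - 164*224|/(224*25) = 11/5600.
Cross-multiplying, 11*2016 = 22176 < 28000 = 5*5600, so 11/5600 is smaller: the intermediate fraction 164/25 is closer to x than 59/9.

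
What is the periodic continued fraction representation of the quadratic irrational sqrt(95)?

[9; (1, 2, 1, 18)]

Write x_i = (sqrt(95) + m_i)/d_i with (m_0, d_0) = (0, 1). a_0 = floor(sqrt(95)) = 9, since 9^2 = 81 <= 95 < 100 = 10^2.
Iterate m_{i+1} = d_i*a_i - m_i, d_{i+1} = (95 - m_{i+1}^2)/d_i, a_{i+1} = floor((a_0 + m_{i+1})/d_{i+1}):
  m_1 = 1*9 - 0 = 9, d_1 = (95 - 9^2)/1 = 14/1 = 14, a_1 = floor((9 + 9)/14) = 1.
  m_2 = 14*1 - 9 = 5, d_2 = (95 - 5^2)/14 = 70/14 = 5, a_2 = floor((9 + 5)/5) = 2.
  m_3 = 5*2 - 5 = 5, d_3 = (95 - 5^2)/5 = 70/5 = 14, a_3 = floor((9 + 5)/14) = 1.
  m_4 = 14*1 - 5 = 9, d_4 = (95 - 9^2)/14 = 14/14 = 1, a_4 = floor((9 + 9)/1) = 18.
  m_5 = 1*18 - 9 = 9, d_5 = (95 - 9^2)/1 = 14/1 = 14: (m_5, d_5) = (m_1, d_1) = (9, 14), so from here the quotients repeat a_1, ..., a_4; the period length is 4.
Hence the expansion of sqrt(95) is a_0 = 9 followed by the repeating block 1, 2, 1, 18 (period 4).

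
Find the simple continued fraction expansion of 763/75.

Run the Euclidean algorithm on 763 and 75; the successive quotients are the partial quotients a_0, a_1, ... (each step inverts the fractional part left over by the previous one):
  763 = 10*75 + 13, so a_0 = 10.
  75 = 5*13 + 10, so a_1 = 5.
  13 = 1*10 + 3, so a_2 = 1.
  10 = 3*3 + 1, so a_3 = 3.
  3 = 3*1 + 0, so a_4 = 3.
The remainder reaches 0 after 5 divisions, so the expansion has 5 partial quotients, read off in order.

[10; 5, 1, 3, 3]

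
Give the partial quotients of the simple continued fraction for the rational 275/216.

[1; 3, 1, 1, 1, 19]

Run the Euclidean algorithm on 275 and 216; the successive quotients are the partial quotients a_0, a_1, ... (each step inverts the fractional part left over by the previous one):
  275 = 1*216 + 59, so a_0 = 1.
  216 = 3*59 + 39, so a_1 = 3.
  59 = 1*39 + 20, so a_2 = 1.
  39 = 1*20 + 19, so a_3 = 1.
  20 = 1*19 + 1, so a_4 = 1.
  19 = 19*1 + 0, so a_5 = 19.
The remainder reaches 0 after 6 divisions, so the expansion has 6 partial quotients, read off in order.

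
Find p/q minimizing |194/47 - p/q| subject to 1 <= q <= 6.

25/6

Expand x = 194/47 as a continued fraction with the Euclidean algorithm:
  194 = 4*47 + 6, so a_0 = 4.
  47 = 7*6 + 5, so a_1 = 7.
  6 = 1*5 + 1, so a_2 = 1.
  5 = 5*1 + 0, so a_3 = 5.
so x = [4; 7, 1, 5].
Convergents (p_i = a_i*p_{i-1} + p_{i-2}, q_i = a_i*q_{i-1} + q_{i-2} with p_{-2}=0, p_{-1}=1, q_{-2}=1, q_{-1}=0), until the denominator exceeds 6:
  i=0: a_0=4, p_0 = 4*1 + 0 = 4, q_0 = 4*0 + 1 = 1.
  i=1: a_1=7, p_1 = 7*4 + 1 = 29, q_1 = 7*1 + 0 = 7.
q_1 = 7 > 6, so the last convergent with denominator <= 6 is p_0/q_0 = 4/1.
The closest fraction with denominator <= 6 is either p_0/q_0 or the intermediate fraction (k*p_0 + p_{-1})/(k*q_0 + q_{-1}) with the largest k >= 1 whose denominator stays <= 6; these approach x as k grows, and every other convergent or intermediate fraction in range is farther away.
Largest k: floor((6 - q_{-1})/q_0) = floor((6 - 0)/1) = 6 (using the seeds p_{-1} = 1, q_{-1} = 0).
That gives (6*4 + 1)/(6*1 + 0) = 25/6.
Compare the errors: |x - 4/1| = |194*1 - 4*47|/(47*1) = 6/47, and |x - 25/6| = |194*6 - 25*47|/(47*6) = 11/282.
Cross-multiplying, 11*47 = 517 < 1692 = 6*282, so 11/282 is smaller: the intermediate fraction 25/6 is closer to x than 4/1.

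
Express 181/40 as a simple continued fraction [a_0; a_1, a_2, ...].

[4; 1, 1, 9, 2]

Run the Euclidean algorithm on 181 and 40; the successive quotients are the partial quotients a_0, a_1, ... (each step inverts the fractional part left over by the previous one):
  181 = 4*40 + 21, so a_0 = 4.
  40 = 1*21 + 19, so a_1 = 1.
  21 = 1*19 + 2, so a_2 = 1.
  19 = 9*2 + 1, so a_3 = 9.
  2 = 2*1 + 0, so a_4 = 2.
The remainder reaches 0 after 5 divisions, so the expansion has 5 partial quotients, read off in order.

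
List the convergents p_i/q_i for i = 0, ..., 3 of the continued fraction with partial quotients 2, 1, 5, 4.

2/1, 3/1, 17/6, 71/25

Using the convergent recurrence p_i = a_i*p_{i-1} + p_{i-2}, q_i = a_i*q_{i-1} + q_{i-2} with p_{-2}=0, p_{-1}=1, q_{-2}=1, q_{-1}=0:
  i=0: a_0=2, p_0 = 2*1 + 0 = 2, q_0 = 2*0 + 1 = 1.
  i=1: a_1=1, p_1 = 1*2 + 1 = 3, q_1 = 1*1 + 0 = 1.
  i=2: a_2=5, p_2 = 5*3 + 2 = 17, q_2 = 5*1 + 1 = 6.
  i=3: a_3=4, p_3 = 4*17 + 3 = 71, q_3 = 4*6 + 1 = 25.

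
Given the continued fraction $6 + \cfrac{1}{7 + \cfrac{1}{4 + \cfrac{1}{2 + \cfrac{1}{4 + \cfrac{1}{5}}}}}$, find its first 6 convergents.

Using the convergent recurrence p_i = a_i*p_{i-1} + p_{i-2}, q_i = a_i*q_{i-1} + q_{i-2} with p_{-2}=0, p_{-1}=1, q_{-2}=1, q_{-1}=0:
  i=0: a_0=6, p_0 = 6*1 + 0 = 6, q_0 = 6*0 + 1 = 1.
  i=1: a_1=7, p_1 = 7*6 + 1 = 43, q_1 = 7*1 + 0 = 7.
  i=2: a_2=4, p_2 = 4*43 + 6 = 178, q_2 = 4*7 + 1 = 29.
  i=3: a_3=2, p_3 = 2*178 + 43 = 399, q_3 = 2*29 + 7 = 65.
  i=4: a_4=4, p_4 = 4*399 + 178 = 1774, q_4 = 4*65 + 29 = 289.
  i=5: a_5=5, p_5 = 5*1774 + 399 = 9269, q_5 = 5*289 + 65 = 1510.

6/1, 43/7, 178/29, 399/65, 1774/289, 9269/1510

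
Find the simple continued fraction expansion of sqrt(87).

[9; (3, 18)]

Write x_i = (sqrt(87) + m_i)/d_i with (m_0, d_0) = (0, 1). a_0 = floor(sqrt(87)) = 9, since 9^2 = 81 <= 87 < 100 = 10^2.
Iterate m_{i+1} = d_i*a_i - m_i, d_{i+1} = (87 - m_{i+1}^2)/d_i, a_{i+1} = floor((a_0 + m_{i+1})/d_{i+1}):
  m_1 = 1*9 - 0 = 9, d_1 = (87 - 9^2)/1 = 6/1 = 6, a_1 = floor((9 + 9)/6) = 3.
  m_2 = 6*3 - 9 = 9, d_2 = (87 - 9^2)/6 = 6/6 = 1, a_2 = floor((9 + 9)/1) = 18.
  m_3 = 1*18 - 9 = 9, d_3 = (87 - 9^2)/1 = 6/1 = 6: (m_3, d_3) = (m_1, d_1) = (9, 6), so from here the quotients repeat a_1, a_2; the period length is 2.
Hence the expansion of sqrt(87) is a_0 = 9 followed by the repeating block 3, 18 (period 2).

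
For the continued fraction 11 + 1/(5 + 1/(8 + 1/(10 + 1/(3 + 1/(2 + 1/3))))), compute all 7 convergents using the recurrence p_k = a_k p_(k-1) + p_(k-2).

11/1, 56/5, 459/41, 4646/415, 14397/1286, 33440/2987, 114717/10247

Using the convergent recurrence p_i = a_i*p_{i-1} + p_{i-2}, q_i = a_i*q_{i-1} + q_{i-2} with p_{-2}=0, p_{-1}=1, q_{-2}=1, q_{-1}=0:
  i=0: a_0=11, p_0 = 11*1 + 0 = 11, q_0 = 11*0 + 1 = 1.
  i=1: a_1=5, p_1 = 5*11 + 1 = 56, q_1 = 5*1 + 0 = 5.
  i=2: a_2=8, p_2 = 8*56 + 11 = 459, q_2 = 8*5 + 1 = 41.
  i=3: a_3=10, p_3 = 10*459 + 56 = 4646, q_3 = 10*41 + 5 = 415.
  i=4: a_4=3, p_4 = 3*4646 + 459 = 14397, q_4 = 3*415 + 41 = 1286.
  i=5: a_5=2, p_5 = 2*14397 + 4646 = 33440, q_5 = 2*1286 + 415 = 2987.
  i=6: a_6=3, p_6 = 3*33440 + 14397 = 114717, q_6 = 3*2987 + 1286 = 10247.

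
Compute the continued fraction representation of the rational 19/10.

Run the Euclidean algorithm on 19 and 10; the successive quotients are the partial quotients a_0, a_1, ... (each step inverts the fractional part left over by the previous one):
  19 = 1*10 + 9, so a_0 = 1.
  10 = 1*9 + 1, so a_1 = 1.
  9 = 9*1 + 0, so a_2 = 9.
The remainder reaches 0 after 3 divisions, so the expansion has 3 partial quotients, read off in order.

[1; 1, 9]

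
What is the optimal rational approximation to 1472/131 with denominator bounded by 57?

Expand x = 1472/131 as a continued fraction with the Euclidean algorithm:
  1472 = 11*131 + 31, so a_0 = 11.
  131 = 4*31 + 7, so a_1 = 4.
  31 = 4*7 + 3, so a_2 = 4.
  7 = 2*3 + 1, so a_3 = 2.
  3 = 3*1 + 0, so a_4 = 3.
so x = [11; 4, 4, 2, 3].
Convergents (p_i = a_i*p_{i-1} + p_{i-2}, q_i = a_i*q_{i-1} + q_{i-2} with p_{-2}=0, p_{-1}=1, q_{-2}=1, q_{-1}=0), until the denominator exceeds 57:
  i=0: a_0=11, p_0 = 11*1 + 0 = 11, q_0 = 11*0 + 1 = 1.
  i=1: a_1=4, p_1 = 4*11 + 1 = 45, q_1 = 4*1 + 0 = 4.
  i=2: a_2=4, p_2 = 4*45 + 11 = 191, q_2 = 4*4 + 1 = 17.
  i=3: a_3=2, p_3 = 2*191 + 45 = 427, q_3 = 2*17 + 4 = 38.
  i=4: a_4=3, p_4 = 3*427 + 191 = 1472, q_4 = 3*38 + 17 = 131.
q_4 = 131 > 57, so the last convergent with denominator <= 57 is p_3/q_3 = 427/38.
The closest fraction with denominator <= 57 is either p_3/q_3 or the intermediate fraction (k*p_3 + p_2)/(k*q_3 + q_2) with the largest k >= 1 whose denominator stays <= 57; these approach x as k grows, and every other convergent or intermediate fraction in range is farther away.
Largest k: floor((57 - q_2)/q_3) = floor((57 - 17)/38) = 1.
That gives (1*427 + 191)/(1*38 + 17) = 618/55.
Compare the errors: |x - 427/38| = |1472*38 - 427*131|/(131*38) = 1/4978, and |x - 618/55| = |1472*55 - 618*131|/(131*55) = 2/7205.
Cross-multiplying, 1*7205 = 7205 < 9956 = 2*4978, so 1/4978 is smaller: the convergent 427/38 is closer to x than 618/55.

427/38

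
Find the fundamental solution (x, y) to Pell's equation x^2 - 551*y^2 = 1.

(x, y) = (8380, 357)

First expand sqrt(551) as a continued fraction. With x_i = (sqrt(551) + m_i)/d_i and (m_0, d_0) = (0, 1): a_0 = floor(sqrt(551)) = 23, since 23^2 = 529 <= 551 < 576 = 24^2.
Iterate m_{i+1} = d_i*a_i - m_i, d_{i+1} = (551 - m_{i+1}^2)/d_i, a_{i+1} = floor((a_0 + m_{i+1})/d_{i+1}):
  m_1 = 1*23 - 0 = 23, d_1 = (551 - 23^2)/1 = 22/1 = 22, a_1 = floor((23 + 23)/22) = 2.
  m_2 = 22*2 - 23 = 21, d_2 = (551 - 21^2)/22 = 110/22 = 5, a_2 = floor((23 + 21)/5) = 8.
  m_3 = 5*8 - 21 = 19, d_3 = (551 - 19^2)/5 = 190/5 = 38, a_3 = floor((23 + 19)/38) = 1.
  m_4 = 38*1 - 19 = 19, d_4 = (551 - 19^2)/38 = 190/38 = 5, a_4 = floor((23 + 19)/5) = 8.
  m_5 = 5*8 - 19 = 21, d_5 = (551 - 21^2)/5 = 110/5 = 22, a_5 = floor((23 + 21)/22) = 2.
  m_6 = 22*2 - 21 = 23, d_6 = (551 - 23^2)/22 = 22/22 = 1, a_6 = floor((23 + 23)/1) = 46.
  m_7 = 1*46 - 23 = 23, d_7 = (551 - 23^2)/1 = 22/1 = 22: (m_7, d_7) = (m_1, d_1) = (23, 22), so from here the quotients repeat a_1, ..., a_6; the period length is 6.
So sqrt(551) = [23; (2, 8, 1, 8, 2, 46)] with period length k = 6.
k is even, so the fundamental solution of x^2 - 551y^2 = 1 is (p_{k-1}, q_{k-1}) = (p_5, q_5); compute convergents through index 5.
Convergents (p_i = a_i*p_{i-1} + p_{i-2}, q_i = a_i*q_{i-1} + q_{i-2} with p_{-2}=0, p_{-1}=1, q_{-2}=1, q_{-1}=0):
  i=0: a_0=23, p_0 = 23*1 + 0 = 23, q_0 = 23*0 + 1 = 1.
  i=1: a_1=2, p_1 = 2*23 + 1 = 47, q_1 = 2*1 + 0 = 2.
  i=2: a_2=8, p_2 = 8*47 + 23 = 399, q_2 = 8*2 + 1 = 17.
  i=3: a_3=1, p_3 = 1*399 + 47 = 446, q_3 = 1*17 + 2 = 19.
  i=4: a_4=8, p_4 = 8*446 + 399 = 3967, q_4 = 8*19 + 17 = 169.
  i=5: a_5=2, p_5 = 2*3967 + 446 = 8380, q_5 = 2*169 + 19 = 357.
Check: 8380^2 - 551*357^2 = 70224400 - 70224399 = 1, so (x, y) = (8380, 357) solves the equation, and by the theorem it is the least positive solution.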